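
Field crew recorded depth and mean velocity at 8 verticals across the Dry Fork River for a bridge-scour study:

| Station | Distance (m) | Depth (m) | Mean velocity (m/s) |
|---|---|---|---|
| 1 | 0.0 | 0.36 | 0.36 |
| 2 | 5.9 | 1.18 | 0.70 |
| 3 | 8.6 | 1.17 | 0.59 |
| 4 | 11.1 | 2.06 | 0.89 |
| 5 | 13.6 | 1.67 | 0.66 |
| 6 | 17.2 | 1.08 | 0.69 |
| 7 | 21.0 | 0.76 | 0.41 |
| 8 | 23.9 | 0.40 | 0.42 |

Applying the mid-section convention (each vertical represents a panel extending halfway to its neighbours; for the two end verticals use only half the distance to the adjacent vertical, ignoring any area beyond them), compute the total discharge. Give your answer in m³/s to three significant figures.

17.7 m³/s

w_1 = (5.9 − 0.0)/2 = 2.95 m; q_1 = 0.36 × 0.36 × 2.95 = 0.3823 m³/s
w_2 = (8.6 − 0.0)/2 = 4.3 m; q_2 = 0.70 × 1.18 × 4.3 = 3.552 m³/s
w_3 = (11.1 − 5.9)/2 = 2.6 m; q_3 = 0.59 × 1.17 × 2.6 = 1.795 m³/s
w_4 = (13.6 − 8.6)/2 = 2.5 m; q_4 = 0.89 × 2.06 × 2.5 = 4.584 m³/s
w_5 = (17.2 − 11.1)/2 = 3.05 m; q_5 = 0.66 × 1.67 × 3.05 = 3.362 m³/s
w_6 = (21.0 − 13.6)/2 = 3.7 m; q_6 = 0.69 × 1.08 × 3.7 = 2.757 m³/s
w_7 = (23.9 − 17.2)/2 = 3.35 m; q_7 = 0.41 × 0.76 × 3.35 = 1.044 m³/s
w_8 = (23.9 − 21.0)/2 = 1.45 m; q_8 = 0.42 × 0.40 × 1.45 = 0.2436 m³/s
Q = Σ qᵢ = 17.72 m³/s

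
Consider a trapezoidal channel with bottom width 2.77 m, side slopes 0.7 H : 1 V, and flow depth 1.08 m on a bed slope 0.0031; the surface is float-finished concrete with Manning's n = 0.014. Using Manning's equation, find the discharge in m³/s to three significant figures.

12.0 m³/s

A = (b + z·y)·y = (2.77 + 0.7×1.08)×1.08 = 3.808 m²
P = b + 2y√(1+z²) = 2.77 + 2×1.08×√(1+0.7²) = 5.407 m
R = A/P = 3.808/5.407 = 0.7043 m
Q = (1/n)·A·R^(2/3)·S^(1/2) = (1/0.014) × 3.808 × 0.7043^(2/3) × 0.0031^(1/2) = 11.99 m³/s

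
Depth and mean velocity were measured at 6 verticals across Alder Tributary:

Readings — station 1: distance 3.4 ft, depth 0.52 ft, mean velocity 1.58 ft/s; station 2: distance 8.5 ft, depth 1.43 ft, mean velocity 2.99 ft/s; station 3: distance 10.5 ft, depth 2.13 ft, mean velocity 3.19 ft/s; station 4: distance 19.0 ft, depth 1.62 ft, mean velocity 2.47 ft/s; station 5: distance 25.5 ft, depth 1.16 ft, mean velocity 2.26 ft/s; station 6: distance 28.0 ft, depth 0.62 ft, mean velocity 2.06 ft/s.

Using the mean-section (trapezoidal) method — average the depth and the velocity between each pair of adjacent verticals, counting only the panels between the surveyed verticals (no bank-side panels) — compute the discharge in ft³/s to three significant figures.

Panel 1-2: Δb = 5.1 ft, d̄ = (0.52+1.43)/2 = 0.975, v̄ = (1.58+2.99)/2 = 2.285 → q = 5.1×0.975×2.285 = 11.36 ft³/s
Panel 2-3: Δb = 2 ft, d̄ = (1.43+2.13)/2 = 1.78, v̄ = (2.99+3.19)/2 = 3.09 → q = 2×1.78×3.09 = 11.00 ft³/s
Panel 3-4: Δb = 8.5 ft, d̄ = (2.13+1.62)/2 = 1.875, v̄ = (3.19+2.47)/2 = 2.83 → q = 8.5×1.875×2.83 = 45.10 ft³/s
Panel 4-5: Δb = 6.5 ft, d̄ = (1.62+1.16)/2 = 1.39, v̄ = (2.47+2.26)/2 = 2.365 → q = 6.5×1.39×2.365 = 21.37 ft³/s
Panel 5-6: Δb = 2.5 ft, d̄ = (1.16+0.62)/2 = 0.89, v̄ = (2.26+2.06)/2 = 2.16 → q = 2.5×0.89×2.16 = 4.806 ft³/s
Q = Σ q = 93.64 ft³/s

93.6 ft³/s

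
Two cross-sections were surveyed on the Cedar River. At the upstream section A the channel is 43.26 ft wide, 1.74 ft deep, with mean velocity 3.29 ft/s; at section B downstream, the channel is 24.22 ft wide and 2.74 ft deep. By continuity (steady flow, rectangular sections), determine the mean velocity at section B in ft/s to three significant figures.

Q = A₁V₁ = (43.26×1.74) × 3.29 = 247.6 ft³/s
A₂ = 24.22 × 2.74 = 66.36 ft²
V₂ = Q/A₂ = 247.6/66.36 = 3.732 ft/s

3.73 ft/s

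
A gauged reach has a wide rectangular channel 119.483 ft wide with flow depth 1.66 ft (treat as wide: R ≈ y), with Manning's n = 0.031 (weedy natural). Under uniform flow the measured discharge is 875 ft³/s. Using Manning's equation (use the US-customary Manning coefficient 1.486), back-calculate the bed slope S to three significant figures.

A = b·y = 119.483 × 1.66 = 198.3 ft²
Wide channel: R ≈ y = 1.66 ft
S = (Q·n / (1.486·A·R^(2/3)))² = (875×0.031 / (1.486×198.3×1.402))² = 0.004309

0.00431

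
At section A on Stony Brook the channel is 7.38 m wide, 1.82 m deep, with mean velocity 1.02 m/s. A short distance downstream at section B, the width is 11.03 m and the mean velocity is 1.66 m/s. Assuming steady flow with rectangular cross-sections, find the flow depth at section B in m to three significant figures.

Q = A₁V₁ = (7.38×1.82) × 1.02 = 13.70 m³/s
d₂ = Q/(b₂ V₂) = 13.70/(11.03×1.66) = 0.7482 m

0.748 m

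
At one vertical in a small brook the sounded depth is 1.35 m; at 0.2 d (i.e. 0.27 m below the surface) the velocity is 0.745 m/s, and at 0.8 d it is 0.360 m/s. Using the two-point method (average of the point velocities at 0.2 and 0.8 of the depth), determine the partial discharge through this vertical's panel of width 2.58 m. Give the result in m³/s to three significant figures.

1.92 m³/s

v̄ = (0.745 + 0.360) / 2 = 0.5525 m/s
q = v̄ × d × w = 0.5525 × 1.35 × 2.58 = 1.924 m³/s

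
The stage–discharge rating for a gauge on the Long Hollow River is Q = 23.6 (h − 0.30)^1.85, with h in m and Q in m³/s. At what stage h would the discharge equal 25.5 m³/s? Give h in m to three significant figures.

1.34 m

h − h₀ = (Q/C)^(1/b) = (25.5/23.6)^(1/1.85) = 1.043 m
h = 0.30 + 1.043 = 1.343 m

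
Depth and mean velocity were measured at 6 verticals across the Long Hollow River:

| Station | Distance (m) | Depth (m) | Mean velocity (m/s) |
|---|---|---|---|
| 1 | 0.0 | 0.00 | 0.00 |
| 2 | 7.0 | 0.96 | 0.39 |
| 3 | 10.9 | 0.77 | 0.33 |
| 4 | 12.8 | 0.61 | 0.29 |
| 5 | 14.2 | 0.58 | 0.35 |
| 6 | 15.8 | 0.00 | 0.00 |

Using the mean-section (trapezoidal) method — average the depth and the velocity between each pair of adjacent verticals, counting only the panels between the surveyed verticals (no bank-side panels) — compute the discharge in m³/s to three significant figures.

Panel 1-2: Δb = 7 m, d̄ = (0.00+0.96)/2 = 0.48, v̄ = (0.00+0.39)/2 = 0.195 → q = 7×0.48×0.195 = 0.6552 m³/s
Panel 2-3: Δb = 3.9 m, d̄ = (0.96+0.77)/2 = 0.865, v̄ = (0.39+0.33)/2 = 0.36 → q = 3.9×0.865×0.36 = 1.214 m³/s
Panel 3-4: Δb = 1.9 m, d̄ = (0.77+0.61)/2 = 0.69, v̄ = (0.33+0.29)/2 = 0.31 → q = 1.9×0.69×0.31 = 0.4064 m³/s
Panel 4-5: Δb = 1.4 m, d̄ = (0.61+0.58)/2 = 0.595, v̄ = (0.29+0.35)/2 = 0.32 → q = 1.4×0.595×0.32 = 0.2666 m³/s
Panel 5-6: Δb = 1.6 m, d̄ = (0.58+0.00)/2 = 0.29, v̄ = (0.35+0.00)/2 = 0.175 → q = 1.6×0.29×0.175 = 0.08120 m³/s
Q = Σ q = 2.624 m³/s

2.62 m³/s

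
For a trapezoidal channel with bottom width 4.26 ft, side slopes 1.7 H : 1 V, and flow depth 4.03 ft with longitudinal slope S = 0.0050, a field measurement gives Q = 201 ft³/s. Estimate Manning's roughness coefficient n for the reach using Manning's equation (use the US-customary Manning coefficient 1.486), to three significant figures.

0.0399

A = (b + z·y)·y = (4.26 + 1.7×4.03)×4.03 = 44.78 ft²
P = b + 2y√(1+z²) = 4.26 + 2×4.03×√(1+1.7²) = 20.16 ft
R = A/P = 44.78/20.16 = 2.221 ft
n = (1.486/Q)·A·R^(2/3)·S^(1/2) = (1.486/201) × 44.78 × 1.703 × 0.07071 = 0.03985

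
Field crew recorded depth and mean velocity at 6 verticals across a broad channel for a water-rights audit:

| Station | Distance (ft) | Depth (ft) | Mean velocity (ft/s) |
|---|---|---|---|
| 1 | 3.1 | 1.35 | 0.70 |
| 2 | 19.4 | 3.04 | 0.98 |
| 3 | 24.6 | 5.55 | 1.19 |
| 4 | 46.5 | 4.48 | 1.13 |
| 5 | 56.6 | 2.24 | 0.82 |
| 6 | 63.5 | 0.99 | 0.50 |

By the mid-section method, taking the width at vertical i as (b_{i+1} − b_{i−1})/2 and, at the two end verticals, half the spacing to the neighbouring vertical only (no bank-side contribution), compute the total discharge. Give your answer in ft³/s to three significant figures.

228 ft³/s

w_1 = (19.4 − 3.1)/2 = 8.15 ft; q_1 = 0.70 × 1.35 × 8.15 = 7.702 ft³/s
w_2 = (24.6 − 3.1)/2 = 10.75 ft; q_2 = 0.98 × 3.04 × 10.75 = 32.03 ft³/s
w_3 = (46.5 − 19.4)/2 = 13.55 ft; q_3 = 1.19 × 5.55 × 13.55 = 89.49 ft³/s
w_4 = (56.6 − 24.6)/2 = 16 ft; q_4 = 1.13 × 4.48 × 16 = 81.00 ft³/s
w_5 = (63.5 − 46.5)/2 = 8.5 ft; q_5 = 0.82 × 2.24 × 8.5 = 15.61 ft³/s
w_6 = (63.5 − 56.6)/2 = 3.45 ft; q_6 = 0.50 × 0.99 × 3.45 = 1.708 ft³/s
Q = Σ qᵢ = 227.5 ft³/s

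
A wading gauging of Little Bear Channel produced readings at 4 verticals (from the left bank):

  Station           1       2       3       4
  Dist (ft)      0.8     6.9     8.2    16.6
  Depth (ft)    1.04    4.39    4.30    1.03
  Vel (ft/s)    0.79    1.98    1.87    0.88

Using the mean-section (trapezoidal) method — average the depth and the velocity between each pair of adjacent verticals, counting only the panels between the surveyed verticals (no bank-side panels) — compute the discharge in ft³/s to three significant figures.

64.6 ft³/s

Panel 1-2: Δb = 6.1 ft, d̄ = (1.04+4.39)/2 = 2.715, v̄ = (0.79+1.98)/2 = 1.385 → q = 6.1×2.715×1.385 = 22.94 ft³/s
Panel 2-3: Δb = 1.3 ft, d̄ = (4.39+4.30)/2 = 4.345, v̄ = (1.98+1.87)/2 = 1.925 → q = 1.3×4.345×1.925 = 10.87 ft³/s
Panel 3-4: Δb = 8.4 ft, d̄ = (4.30+1.03)/2 = 2.665, v̄ = (1.87+0.88)/2 = 1.375 → q = 8.4×2.665×1.375 = 30.78 ft³/s
Q = Σ q = 64.59 ft³/s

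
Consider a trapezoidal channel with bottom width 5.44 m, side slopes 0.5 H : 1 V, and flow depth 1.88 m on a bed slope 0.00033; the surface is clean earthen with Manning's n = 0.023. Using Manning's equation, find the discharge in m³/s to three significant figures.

A = (b + z·y)·y = (5.44 + 0.5×1.88)×1.88 = 11.99 m²
P = b + 2y√(1+z²) = 5.44 + 2×1.88×√(1+0.5²) = 9.644 m
R = A/P = 11.99/9.644 = 1.244 m
Q = (1/n)·A·R^(2/3)·S^(1/2) = (1/0.023) × 11.99 × 1.244^(2/3) × 0.00033^(1/2) = 10.96 m³/s

11.0 m³/s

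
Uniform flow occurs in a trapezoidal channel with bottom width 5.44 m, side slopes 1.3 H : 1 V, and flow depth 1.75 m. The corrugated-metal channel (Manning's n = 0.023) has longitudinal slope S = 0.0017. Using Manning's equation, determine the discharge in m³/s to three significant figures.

A = (b + z·y)·y = (5.44 + 1.3×1.75)×1.75 = 13.50 m²
P = b + 2y√(1+z²) = 5.44 + 2×1.75×√(1+1.3²) = 11.18 m
R = A/P = 13.50/11.18 = 1.208 m
Q = (1/n)·A·R^(2/3)·S^(1/2) = (1/0.023) × 13.50 × 1.208^(2/3) × 0.0017^(1/2) = 27.45 m³/s

27.4 m³/s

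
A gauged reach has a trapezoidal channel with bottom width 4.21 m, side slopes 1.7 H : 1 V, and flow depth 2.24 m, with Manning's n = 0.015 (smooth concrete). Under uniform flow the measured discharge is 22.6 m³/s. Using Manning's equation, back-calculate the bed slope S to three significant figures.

A = (b + z·y)·y = (4.21 + 1.7×2.24)×2.24 = 17.96 m²
P = b + 2y√(1+z²) = 4.21 + 2×2.24×√(1+1.7²) = 13.05 m
R = A/P = 17.96/13.05 = 1.377 m
S = (Q·n / (1·A·R^(2/3)))² = (22.6×0.015 / (1×17.96×1.238))² = 0.0002326

0.000233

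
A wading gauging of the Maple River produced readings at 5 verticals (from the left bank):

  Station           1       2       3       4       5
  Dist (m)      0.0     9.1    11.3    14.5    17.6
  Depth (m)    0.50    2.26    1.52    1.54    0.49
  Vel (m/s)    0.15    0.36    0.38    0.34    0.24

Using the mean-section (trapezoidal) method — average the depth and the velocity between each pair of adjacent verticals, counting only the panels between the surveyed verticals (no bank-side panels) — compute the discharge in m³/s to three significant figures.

Panel 1-2: Δb = 9.1 m, d̄ = (0.50+2.26)/2 = 1.38, v̄ = (0.15+0.36)/2 = 0.255 → q = 9.1×1.38×0.255 = 3.202 m³/s
Panel 2-3: Δb = 2.2 m, d̄ = (2.26+1.52)/2 = 1.89, v̄ = (0.36+0.38)/2 = 0.37 → q = 2.2×1.89×0.37 = 1.538 m³/s
Panel 3-4: Δb = 3.2 m, d̄ = (1.52+1.54)/2 = 1.53, v̄ = (0.38+0.34)/2 = 0.36 → q = 3.2×1.53×0.36 = 1.763 m³/s
Panel 4-5: Δb = 3.1 m, d̄ = (1.54+0.49)/2 = 1.015, v̄ = (0.34+0.24)/2 = 0.29 → q = 3.1×1.015×0.29 = 0.9125 m³/s
Q = Σ q = 7.416 m³/s

7.42 m³/s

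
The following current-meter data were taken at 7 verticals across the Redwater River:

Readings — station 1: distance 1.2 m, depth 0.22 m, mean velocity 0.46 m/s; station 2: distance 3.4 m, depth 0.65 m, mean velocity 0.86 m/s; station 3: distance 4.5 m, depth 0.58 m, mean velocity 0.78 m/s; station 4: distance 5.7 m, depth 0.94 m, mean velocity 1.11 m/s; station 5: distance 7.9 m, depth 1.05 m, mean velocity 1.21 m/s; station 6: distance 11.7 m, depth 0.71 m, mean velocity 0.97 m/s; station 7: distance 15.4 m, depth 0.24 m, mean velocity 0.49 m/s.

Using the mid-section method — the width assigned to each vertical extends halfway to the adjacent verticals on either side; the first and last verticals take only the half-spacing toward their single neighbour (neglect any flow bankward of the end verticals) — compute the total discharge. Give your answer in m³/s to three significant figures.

9.94 m³/s

w_1 = (3.4 − 1.2)/2 = 1.1 m; q_1 = 0.46 × 0.22 × 1.1 = 0.1113 m³/s
w_2 = (4.5 − 1.2)/2 = 1.65 m; q_2 = 0.86 × 0.65 × 1.65 = 0.9224 m³/s
w_3 = (5.7 − 3.4)/2 = 1.15 m; q_3 = 0.78 × 0.58 × 1.15 = 0.5203 m³/s
w_4 = (7.9 − 4.5)/2 = 1.7 m; q_4 = 1.11 × 0.94 × 1.7 = 1.774 m³/s
w_5 = (11.7 − 5.7)/2 = 3 m; q_5 = 1.21 × 1.05 × 3 = 3.812 m³/s
w_6 = (15.4 − 7.9)/2 = 3.75 m; q_6 = 0.97 × 0.71 × 3.75 = 2.583 m³/s
w_7 = (15.4 − 11.7)/2 = 1.85 m; q_7 = 0.49 × 0.24 × 1.85 = 0.2176 m³/s
Q = Σ qᵢ = 9.939 m³/s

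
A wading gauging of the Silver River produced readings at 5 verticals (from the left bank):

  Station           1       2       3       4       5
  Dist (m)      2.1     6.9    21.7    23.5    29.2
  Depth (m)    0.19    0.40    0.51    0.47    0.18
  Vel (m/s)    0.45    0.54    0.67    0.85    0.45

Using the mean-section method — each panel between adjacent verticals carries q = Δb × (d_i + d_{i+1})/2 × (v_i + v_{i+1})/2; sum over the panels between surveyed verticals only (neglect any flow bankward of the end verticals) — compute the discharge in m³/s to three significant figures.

Panel 1-2: Δb = 4.8 m, d̄ = (0.19+0.40)/2 = 0.295, v̄ = (0.45+0.54)/2 = 0.495 → q = 4.8×0.295×0.495 = 0.7009 m³/s
Panel 2-3: Δb = 14.8 m, d̄ = (0.40+0.51)/2 = 0.455, v̄ = (0.54+0.67)/2 = 0.605 → q = 14.8×0.455×0.605 = 4.074 m³/s
Panel 3-4: Δb = 1.8 m, d̄ = (0.51+0.47)/2 = 0.49, v̄ = (0.67+0.85)/2 = 0.76 → q = 1.8×0.49×0.76 = 0.6703 m³/s
Panel 4-5: Δb = 5.7 m, d̄ = (0.47+0.18)/2 = 0.325, v̄ = (0.85+0.45)/2 = 0.65 → q = 5.7×0.325×0.65 = 1.204 m³/s
Q = Σ q = 6.649 m³/s

6.65 m³/s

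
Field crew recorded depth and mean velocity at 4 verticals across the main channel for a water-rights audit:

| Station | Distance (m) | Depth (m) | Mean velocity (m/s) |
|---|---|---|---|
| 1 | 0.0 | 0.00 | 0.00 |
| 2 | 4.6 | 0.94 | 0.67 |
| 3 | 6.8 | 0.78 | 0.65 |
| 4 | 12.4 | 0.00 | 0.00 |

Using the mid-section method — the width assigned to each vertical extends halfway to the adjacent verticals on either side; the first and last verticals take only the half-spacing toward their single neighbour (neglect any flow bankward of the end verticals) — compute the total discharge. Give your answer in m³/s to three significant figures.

w_2 = (6.8 − 0.0)/2 = 3.4 m; q_2 = 0.67 × 0.94 × 3.4 = 2.141 m³/s
w_3 = (12.4 − 4.6)/2 = 3.9 m; q_3 = 0.65 × 0.78 × 3.9 = 1.977 m³/s
Stations 1, 4 contribute zero (depth or velocity is 0).
Q = Σ qᵢ = 4.119 m³/s

4.12 m³/s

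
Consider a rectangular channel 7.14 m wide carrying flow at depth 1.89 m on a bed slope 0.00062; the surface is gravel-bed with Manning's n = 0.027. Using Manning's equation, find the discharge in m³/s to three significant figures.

14.3 m³/s

A = b·y = 7.14 × 1.89 = 13.49 m²
P = b + 2y = 7.14 + 2×1.89 = 10.92 m
R = A/P = 13.49/10.92 = 1.236 m
Q = (1/n)·A·R^(2/3)·S^(1/2) = (1/0.027) × 13.49 × 1.236^(2/3) × 0.00062^(1/2) = 14.33 m³/s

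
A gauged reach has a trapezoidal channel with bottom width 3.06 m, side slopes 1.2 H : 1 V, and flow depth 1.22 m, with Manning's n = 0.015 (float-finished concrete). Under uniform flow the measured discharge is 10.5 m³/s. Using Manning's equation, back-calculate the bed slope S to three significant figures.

A = (b + z·y)·y = (3.06 + 1.2×1.22)×1.22 = 5.519 m²
P = b + 2y√(1+z²) = 3.06 + 2×1.22×√(1+1.2²) = 6.871 m
R = A/P = 5.519/6.871 = 0.8032 m
S = (Q·n / (1·A·R^(2/3)))² = (10.5×0.015 / (1×5.519×0.8641))² = 0.001091

0.00109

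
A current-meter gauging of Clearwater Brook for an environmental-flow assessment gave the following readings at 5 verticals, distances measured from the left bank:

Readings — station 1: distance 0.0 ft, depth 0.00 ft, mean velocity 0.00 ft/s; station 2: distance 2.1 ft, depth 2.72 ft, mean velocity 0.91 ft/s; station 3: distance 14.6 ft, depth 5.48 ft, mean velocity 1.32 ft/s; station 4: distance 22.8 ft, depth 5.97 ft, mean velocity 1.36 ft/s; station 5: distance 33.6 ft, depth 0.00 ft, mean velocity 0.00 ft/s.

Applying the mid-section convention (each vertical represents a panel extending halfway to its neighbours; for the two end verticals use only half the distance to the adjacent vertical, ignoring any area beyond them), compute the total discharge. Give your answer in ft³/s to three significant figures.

170 ft³/s

w_2 = (14.6 − 0.0)/2 = 7.3 ft; q_2 = 0.91 × 2.72 × 7.3 = 18.07 ft³/s
w_3 = (22.8 − 2.1)/2 = 10.35 ft; q_3 = 1.32 × 5.48 × 10.35 = 74.87 ft³/s
w_4 = (33.6 − 14.6)/2 = 9.5 ft; q_4 = 1.36 × 5.97 × 9.5 = 77.13 ft³/s
Stations 1, 5 contribute zero (depth or velocity is 0).
Q = Σ qᵢ = 170.1 ft³/s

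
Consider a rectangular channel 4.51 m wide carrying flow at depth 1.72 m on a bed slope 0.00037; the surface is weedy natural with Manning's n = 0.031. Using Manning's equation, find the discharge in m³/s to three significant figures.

4.74 m³/s

A = b·y = 4.51 × 1.72 = 7.757 m²
P = b + 2y = 4.51 + 2×1.72 = 7.950 m
R = A/P = 7.757/7.950 = 0.9757 m
Q = (1/n)·A·R^(2/3)·S^(1/2) = (1/0.031) × 7.757 × 0.9757^(2/3) × 0.00037^(1/2) = 4.735 m³/s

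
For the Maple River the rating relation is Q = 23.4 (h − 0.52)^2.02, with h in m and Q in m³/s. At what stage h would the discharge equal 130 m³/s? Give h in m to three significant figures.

2.86 m

h − h₀ = (Q/C)^(1/b) = (130/23.4)^(1/2.02) = 2.337 m
h = 0.52 + 2.337 = 2.857 m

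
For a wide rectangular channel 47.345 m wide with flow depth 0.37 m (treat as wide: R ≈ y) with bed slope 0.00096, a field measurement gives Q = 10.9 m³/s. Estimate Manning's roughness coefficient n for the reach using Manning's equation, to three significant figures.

A = b·y = 47.345 × 0.37 = 17.52 m²
Wide channel: R ≈ y = 0.37 m
n = (1/Q)·A·R^(2/3)·S^(1/2) = (1/10.9) × 17.52 × 0.5154 × 0.03098 = 0.02566

0.0257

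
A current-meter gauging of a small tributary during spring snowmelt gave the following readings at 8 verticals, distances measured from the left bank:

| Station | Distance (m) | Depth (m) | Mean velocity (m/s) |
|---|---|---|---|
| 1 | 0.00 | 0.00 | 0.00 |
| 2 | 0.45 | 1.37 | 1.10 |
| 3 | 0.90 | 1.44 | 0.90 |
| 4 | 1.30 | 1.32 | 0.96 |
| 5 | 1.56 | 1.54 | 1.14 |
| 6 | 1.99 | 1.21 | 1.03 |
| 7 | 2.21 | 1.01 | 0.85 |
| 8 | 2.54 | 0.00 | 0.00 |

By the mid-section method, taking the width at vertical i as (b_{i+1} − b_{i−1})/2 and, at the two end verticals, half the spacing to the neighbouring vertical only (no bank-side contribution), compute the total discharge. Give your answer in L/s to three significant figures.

2890 L/s

w_2 = (0.90 − 0.00)/2 = 0.45 m; q_2 = 1.10 × 1.37 × 0.45 = 0.6782 m³/s
w_3 = (1.30 − 0.45)/2 = 0.425 m; q_3 = 0.90 × 1.44 × 0.425 = 0.5508 m³/s
w_4 = (1.56 − 0.90)/2 = 0.33 m; q_4 = 0.96 × 1.32 × 0.33 = 0.4182 m³/s
w_5 = (1.99 − 1.30)/2 = 0.345 m; q_5 = 1.14 × 1.54 × 0.345 = 0.6057 m³/s
w_6 = (2.21 − 1.56)/2 = 0.325 m; q_6 = 1.03 × 1.21 × 0.325 = 0.4050 m³/s
w_7 = (2.54 − 1.99)/2 = 0.275 m; q_7 = 0.85 × 1.01 × 0.275 = 0.2361 m³/s
Stations 1, 8 contribute zero (depth or velocity is 0).
Q = Σ qᵢ = 2.894 m³/s
= 2.894 × 1000 = 2894 L/s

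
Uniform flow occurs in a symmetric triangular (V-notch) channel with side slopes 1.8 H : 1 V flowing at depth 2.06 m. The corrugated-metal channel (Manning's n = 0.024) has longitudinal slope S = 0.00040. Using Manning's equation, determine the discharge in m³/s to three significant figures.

5.94 m³/s

A = z·y² = 1.8×2.06² = 7.638 m²
P = 2y√(1+z²) = 2×2.06×√(1+1.8²) = 8.484 m
R = A/P = 7.638/8.484 = 0.9004 m
Q = (1/n)·A·R^(2/3)·S^(1/2) = (1/0.024) × 7.638 × 0.9004^(2/3) × 0.00040^(1/2) = 5.935 m³/s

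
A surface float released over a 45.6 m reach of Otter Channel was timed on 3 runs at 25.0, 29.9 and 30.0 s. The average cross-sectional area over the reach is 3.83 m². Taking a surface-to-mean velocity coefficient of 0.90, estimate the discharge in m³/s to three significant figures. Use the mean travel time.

t̄ = (25.0 + 29.9 + 30.0) / 3 = 28.3 s
v_surface = L / t̄ = 45.6 / 28.3 = 1.611 m/s
v_mean = 0.90 × 1.611 = 1.450 m/s
Q = A × v_mean = 3.83 × 1.450 = 5.554 m³/s

5.55 m³/s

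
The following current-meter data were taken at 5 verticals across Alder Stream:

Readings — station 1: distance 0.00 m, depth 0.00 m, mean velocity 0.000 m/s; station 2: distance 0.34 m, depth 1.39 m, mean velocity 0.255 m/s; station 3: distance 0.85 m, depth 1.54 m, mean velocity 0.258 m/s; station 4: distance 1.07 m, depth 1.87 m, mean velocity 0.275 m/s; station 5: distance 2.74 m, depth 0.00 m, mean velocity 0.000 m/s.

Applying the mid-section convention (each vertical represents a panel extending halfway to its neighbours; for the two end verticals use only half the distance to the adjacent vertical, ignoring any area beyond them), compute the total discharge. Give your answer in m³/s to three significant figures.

0.782 m³/s

w_2 = (0.85 − 0.00)/2 = 0.425 m; q_2 = 0.255 × 1.39 × 0.425 = 0.1506 m³/s
w_3 = (1.07 − 0.34)/2 = 0.365 m; q_3 = 0.258 × 1.54 × 0.365 = 0.1450 m³/s
w_4 = (2.74 − 0.85)/2 = 0.945 m; q_4 = 0.275 × 1.87 × 0.945 = 0.4860 m³/s
Stations 1, 5 contribute zero (depth or velocity is 0).
Q = Σ qᵢ = 0.7816 m³/s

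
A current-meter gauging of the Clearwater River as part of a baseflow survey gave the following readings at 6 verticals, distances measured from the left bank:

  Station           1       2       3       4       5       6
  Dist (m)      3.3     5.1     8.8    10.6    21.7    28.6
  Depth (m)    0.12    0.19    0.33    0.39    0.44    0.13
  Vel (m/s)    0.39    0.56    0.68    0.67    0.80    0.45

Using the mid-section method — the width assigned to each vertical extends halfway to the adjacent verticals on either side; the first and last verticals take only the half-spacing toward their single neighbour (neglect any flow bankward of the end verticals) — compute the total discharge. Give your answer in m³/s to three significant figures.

6.01 m³/s

w_1 = (5.1 − 3.3)/2 = 0.9 m; q_1 = 0.39 × 0.12 × 0.9 = 0.04212 m³/s
w_2 = (8.8 − 3.3)/2 = 2.75 m; q_2 = 0.56 × 0.19 × 2.75 = 0.2926 m³/s
w_3 = (10.6 − 5.1)/2 = 2.75 m; q_3 = 0.68 × 0.33 × 2.75 = 0.6171 m³/s
w_4 = (21.7 − 8.8)/2 = 6.45 m; q_4 = 0.67 × 0.39 × 6.45 = 1.685 m³/s
w_5 = (28.6 − 10.6)/2 = 9 m; q_5 = 0.80 × 0.44 × 9 = 3.168 m³/s
w_6 = (28.6 − 21.7)/2 = 3.45 m; q_6 = 0.45 × 0.13 × 3.45 = 0.2018 m³/s
Q = Σ qᵢ = 6.007 m³/s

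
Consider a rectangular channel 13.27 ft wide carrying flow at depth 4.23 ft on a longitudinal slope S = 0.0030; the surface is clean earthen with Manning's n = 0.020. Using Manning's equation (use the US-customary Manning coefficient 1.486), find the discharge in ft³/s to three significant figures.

430 ft³/s

A = b·y = 13.27 × 4.23 = 56.13 ft²
P = b + 2y = 13.27 + 2×4.23 = 21.73 ft
R = A/P = 56.13/21.73 = 2.583 ft
Q = (1.486/n)·A·R^(2/3)·S^(1/2) = (1.486/0.020) × 56.13 × 2.583^(2/3) × 0.0030^(1/2) = 430.1 ft³/s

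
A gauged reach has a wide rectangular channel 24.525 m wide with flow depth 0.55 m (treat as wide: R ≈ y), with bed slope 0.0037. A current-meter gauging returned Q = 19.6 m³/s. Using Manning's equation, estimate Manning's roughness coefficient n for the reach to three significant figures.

A = b·y = 24.525 × 0.55 = 13.49 m²
Wide channel: R ≈ y = 0.55 m
n = (1/Q)·A·R^(2/3)·S^(1/2) = (1/19.6) × 13.49 × 0.6713 × 0.06083 = 0.02810

0.0281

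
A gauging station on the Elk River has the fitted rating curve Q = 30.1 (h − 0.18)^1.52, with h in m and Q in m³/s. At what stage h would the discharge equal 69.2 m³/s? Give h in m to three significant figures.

h − h₀ = (Q/C)^(1/b) = (69.2/30.1)^(1/1.52) = 1.729 m
h = 0.18 + 1.729 = 1.909 m

1.91 m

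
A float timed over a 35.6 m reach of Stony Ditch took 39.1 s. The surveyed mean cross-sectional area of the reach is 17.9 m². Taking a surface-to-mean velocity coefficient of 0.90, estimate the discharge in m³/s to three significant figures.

14.7 m³/s

v_surface = L / t̄ = 35.6 / 39.1 = 0.9105 m/s
v_mean = 0.90 × 0.9105 = 0.8194 m/s
Q = A × v_mean = 17.9 × 0.8194 = 14.67 m³/s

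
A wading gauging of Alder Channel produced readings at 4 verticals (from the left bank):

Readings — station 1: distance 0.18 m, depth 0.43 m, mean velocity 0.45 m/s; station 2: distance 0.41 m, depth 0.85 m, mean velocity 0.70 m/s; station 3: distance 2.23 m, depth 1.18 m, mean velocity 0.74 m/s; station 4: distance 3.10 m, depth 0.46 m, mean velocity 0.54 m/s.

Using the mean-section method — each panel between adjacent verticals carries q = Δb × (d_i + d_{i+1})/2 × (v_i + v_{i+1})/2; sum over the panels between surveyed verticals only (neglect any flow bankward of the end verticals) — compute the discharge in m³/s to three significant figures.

1.87 m³/s

Panel 1-2: Δb = 0.23 m, d̄ = (0.43+0.85)/2 = 0.64, v̄ = (0.45+0.70)/2 = 0.575 → q = 0.23×0.64×0.575 = 0.08464 m³/s
Panel 2-3: Δb = 1.82 m, d̄ = (0.85+1.18)/2 = 1.015, v̄ = (0.70+0.74)/2 = 0.72 → q = 1.82×1.015×0.72 = 1.330 m³/s
Panel 3-4: Δb = 0.87 m, d̄ = (1.18+0.46)/2 = 0.82, v̄ = (0.74+0.54)/2 = 0.64 → q = 0.87×0.82×0.64 = 0.4566 m³/s
Q = Σ q = 1.871 m³/s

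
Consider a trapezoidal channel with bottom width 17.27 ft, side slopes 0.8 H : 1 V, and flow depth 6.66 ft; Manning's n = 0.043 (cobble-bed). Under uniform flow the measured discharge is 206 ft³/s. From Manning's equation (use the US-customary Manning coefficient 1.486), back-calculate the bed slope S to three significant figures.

0.000219

A = (b + z·y)·y = (17.27 + 0.8×6.66)×6.66 = 150.5 ft²
P = b + 2y√(1+z²) = 17.27 + 2×6.66×√(1+0.8²) = 34.33 ft
R = A/P = 150.5/34.33 = 4.384 ft
S = (Q·n / (1.486·A·R^(2/3)))² = (206×0.043 / (1.486×150.5×2.679))² = 0.0002186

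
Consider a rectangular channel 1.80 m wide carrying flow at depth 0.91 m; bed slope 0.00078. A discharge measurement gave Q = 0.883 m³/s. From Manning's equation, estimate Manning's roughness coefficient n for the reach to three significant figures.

0.0305

A = b·y = 1.80 × 0.91 = 1.638 m²
P = b + 2y = 1.80 + 2×0.91 = 3.620 m
R = A/P = 1.638/3.620 = 0.4525 m
n = (1/Q)·A·R^(2/3)·S^(1/2) = (1/0.883) × 1.638 × 0.5894 × 0.02793 = 0.03054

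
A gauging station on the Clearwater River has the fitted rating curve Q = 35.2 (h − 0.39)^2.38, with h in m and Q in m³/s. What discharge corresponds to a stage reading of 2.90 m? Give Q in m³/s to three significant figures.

Q = 35.2 × (2.90 − 0.39)^2.38 = 35.2 × 2.51^2.38 = 314.6 m³/s

315 m³/s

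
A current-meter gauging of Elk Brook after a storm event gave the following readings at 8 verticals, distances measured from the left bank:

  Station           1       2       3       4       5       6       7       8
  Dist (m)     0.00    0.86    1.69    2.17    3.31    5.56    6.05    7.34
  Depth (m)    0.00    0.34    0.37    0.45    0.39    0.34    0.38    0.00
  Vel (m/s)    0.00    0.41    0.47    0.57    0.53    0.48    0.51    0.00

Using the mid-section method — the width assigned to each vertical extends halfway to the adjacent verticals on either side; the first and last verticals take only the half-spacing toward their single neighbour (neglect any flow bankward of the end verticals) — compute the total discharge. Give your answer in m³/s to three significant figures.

1.19 m³/s

w_2 = (1.69 − 0.00)/2 = 0.845 m; q_2 = 0.41 × 0.34 × 0.845 = 0.1178 m³/s
w_3 = (2.17 − 0.86)/2 = 0.655 m; q_3 = 0.47 × 0.37 × 0.655 = 0.1139 m³/s
w_4 = (3.31 − 1.69)/2 = 0.81 m; q_4 = 0.57 × 0.45 × 0.81 = 0.2078 m³/s
w_5 = (5.56 − 2.17)/2 = 1.695 m; q_5 = 0.53 × 0.39 × 1.695 = 0.3504 m³/s
w_6 = (6.05 − 3.31)/2 = 1.37 m; q_6 = 0.48 × 0.34 × 1.37 = 0.2236 m³/s
w_7 = (7.34 − 5.56)/2 = 0.89 m; q_7 = 0.51 × 0.38 × 0.89 = 0.1725 m³/s
Stations 1, 8 contribute zero (depth or velocity is 0).
Q = Σ qᵢ = 1.186 m³/s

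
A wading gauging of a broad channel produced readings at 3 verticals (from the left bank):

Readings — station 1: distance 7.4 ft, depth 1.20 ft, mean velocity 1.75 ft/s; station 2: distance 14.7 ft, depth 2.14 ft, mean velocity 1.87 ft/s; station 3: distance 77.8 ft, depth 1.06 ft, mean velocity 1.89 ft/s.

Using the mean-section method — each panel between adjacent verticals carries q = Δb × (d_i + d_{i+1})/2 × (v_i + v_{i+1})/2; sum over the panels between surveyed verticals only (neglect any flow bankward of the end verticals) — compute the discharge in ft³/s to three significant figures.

212 ft³/s

Panel 1-2: Δb = 7.3 ft, d̄ = (1.20+2.14)/2 = 1.67, v̄ = (1.75+1.87)/2 = 1.81 → q = 7.3×1.67×1.81 = 22.07 ft³/s
Panel 2-3: Δb = 63.1 ft, d̄ = (2.14+1.06)/2 = 1.6, v̄ = (1.87+1.89)/2 = 1.88 → q = 63.1×1.6×1.88 = 189.8 ft³/s
Q = Σ q = 211.9 ft³/s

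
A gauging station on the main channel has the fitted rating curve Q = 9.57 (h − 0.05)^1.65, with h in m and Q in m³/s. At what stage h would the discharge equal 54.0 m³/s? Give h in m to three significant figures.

h − h₀ = (Q/C)^(1/b) = (54.0/9.57)^(1/1.65) = 2.854 m
h = 0.05 + 2.854 = 2.904 m

2.90 m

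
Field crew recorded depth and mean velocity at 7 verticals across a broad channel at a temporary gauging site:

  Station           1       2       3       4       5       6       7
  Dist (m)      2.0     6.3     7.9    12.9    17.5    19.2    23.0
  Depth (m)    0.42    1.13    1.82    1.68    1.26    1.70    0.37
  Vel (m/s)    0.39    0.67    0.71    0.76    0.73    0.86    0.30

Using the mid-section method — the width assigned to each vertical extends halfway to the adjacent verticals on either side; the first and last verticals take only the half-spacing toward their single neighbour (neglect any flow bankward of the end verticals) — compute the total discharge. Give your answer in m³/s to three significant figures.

w_1 = (6.3 − 2.0)/2 = 2.15 m; q_1 = 0.39 × 0.42 × 2.15 = 0.3522 m³/s
w_2 = (7.9 − 2.0)/2 = 2.95 m; q_2 = 0.67 × 1.13 × 2.95 = 2.233 m³/s
w_3 = (12.9 − 6.3)/2 = 3.3 m; q_3 = 0.71 × 1.82 × 3.3 = 4.264 m³/s
w_4 = (17.5 − 7.9)/2 = 4.8 m; q_4 = 0.76 × 1.68 × 4.8 = 6.129 m³/s
w_5 = (19.2 − 12.9)/2 = 3.15 m; q_5 = 0.73 × 1.26 × 3.15 = 2.897 m³/s
w_6 = (23.0 − 17.5)/2 = 2.75 m; q_6 = 0.86 × 1.70 × 2.75 = 4.021 m³/s
w_7 = (23.0 − 19.2)/2 = 1.9 m; q_7 = 0.30 × 0.37 × 1.9 = 0.2109 m³/s
Q = Σ qᵢ = 20.11 m³/s

20.1 m³/s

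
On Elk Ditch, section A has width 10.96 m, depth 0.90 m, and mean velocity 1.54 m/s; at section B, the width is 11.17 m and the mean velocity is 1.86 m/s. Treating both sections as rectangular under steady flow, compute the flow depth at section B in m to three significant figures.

0.731 m

Q = A₁V₁ = (10.96×0.90) × 1.54 = 15.19 m³/s
d₂ = Q/(b₂ V₂) = 15.19/(11.17×1.86) = 0.7312 m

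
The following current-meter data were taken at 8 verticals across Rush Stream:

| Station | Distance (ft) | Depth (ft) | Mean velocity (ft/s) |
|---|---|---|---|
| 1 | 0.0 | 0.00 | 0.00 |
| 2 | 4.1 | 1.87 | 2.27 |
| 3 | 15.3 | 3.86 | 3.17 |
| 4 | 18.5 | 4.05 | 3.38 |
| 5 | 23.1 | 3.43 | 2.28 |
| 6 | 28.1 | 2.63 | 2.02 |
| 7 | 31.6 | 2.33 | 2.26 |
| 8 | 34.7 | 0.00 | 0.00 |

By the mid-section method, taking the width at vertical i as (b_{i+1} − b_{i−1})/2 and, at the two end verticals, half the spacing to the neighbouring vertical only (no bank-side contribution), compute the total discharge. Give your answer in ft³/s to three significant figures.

251 ft³/s

w_2 = (15.3 − 0.0)/2 = 7.65 ft; q_2 = 2.27 × 1.87 × 7.65 = 32.47 ft³/s
w_3 = (18.5 − 4.1)/2 = 7.2 ft; q_3 = 3.17 × 3.86 × 7.2 = 88.10 ft³/s
w_4 = (23.1 − 15.3)/2 = 3.9 ft; q_4 = 3.38 × 4.05 × 3.9 = 53.39 ft³/s
w_5 = (28.1 − 18.5)/2 = 4.8 ft; q_5 = 2.28 × 3.43 × 4.8 = 37.54 ft³/s
w_6 = (31.6 − 23.1)/2 = 4.25 ft; q_6 = 2.02 × 2.63 × 4.25 = 22.58 ft³/s
w_7 = (34.7 − 28.1)/2 = 3.3 ft; q_7 = 2.26 × 2.33 × 3.3 = 17.38 ft³/s
Stations 1, 8 contribute zero (depth or velocity is 0).
Q = Σ qᵢ = 251.5 ft³/s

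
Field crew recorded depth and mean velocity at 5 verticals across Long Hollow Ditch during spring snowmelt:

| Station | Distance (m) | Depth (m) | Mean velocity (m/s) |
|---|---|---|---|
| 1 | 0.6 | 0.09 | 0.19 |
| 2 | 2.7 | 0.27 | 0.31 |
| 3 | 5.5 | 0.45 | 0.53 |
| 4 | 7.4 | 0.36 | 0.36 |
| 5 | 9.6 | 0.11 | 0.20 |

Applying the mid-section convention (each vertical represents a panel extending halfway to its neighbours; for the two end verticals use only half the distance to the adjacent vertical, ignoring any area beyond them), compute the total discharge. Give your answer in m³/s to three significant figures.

w_1 = (2.7 − 0.6)/2 = 1.05 m; q_1 = 0.19 × 0.09 × 1.05 = 0.01796 m³/s
w_2 = (5.5 − 0.6)/2 = 2.45 m; q_2 = 0.31 × 0.27 × 2.45 = 0.2051 m³/s
w_3 = (7.4 − 2.7)/2 = 2.35 m; q_3 = 0.53 × 0.45 × 2.35 = 0.5605 m³/s
w_4 = (9.6 − 5.5)/2 = 2.05 m; q_4 = 0.36 × 0.36 × 2.05 = 0.2657 m³/s
w_5 = (9.6 − 7.4)/2 = 1.1 m; q_5 = 0.20 × 0.11 × 1.1 = 0.02420 m³/s
Q = Σ qᵢ = 1.073 m³/s

1.07 m³/s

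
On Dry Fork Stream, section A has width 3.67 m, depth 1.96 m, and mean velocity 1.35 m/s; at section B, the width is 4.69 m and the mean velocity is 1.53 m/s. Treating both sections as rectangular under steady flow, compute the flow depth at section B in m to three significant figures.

Q = A₁V₁ = (3.67×1.96) × 1.35 = 9.711 m³/s
d₂ = Q/(b₂ V₂) = 9.711/(4.69×1.53) = 1.353 m

1.35 m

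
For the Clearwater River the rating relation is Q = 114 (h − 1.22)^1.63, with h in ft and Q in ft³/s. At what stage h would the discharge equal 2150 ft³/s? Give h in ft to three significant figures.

h − h₀ = (Q/C)^(1/b) = (2150/114)^(1/1.63) = 6.061 ft
h = 1.22 + 6.061 = 7.281 ft

7.28 ft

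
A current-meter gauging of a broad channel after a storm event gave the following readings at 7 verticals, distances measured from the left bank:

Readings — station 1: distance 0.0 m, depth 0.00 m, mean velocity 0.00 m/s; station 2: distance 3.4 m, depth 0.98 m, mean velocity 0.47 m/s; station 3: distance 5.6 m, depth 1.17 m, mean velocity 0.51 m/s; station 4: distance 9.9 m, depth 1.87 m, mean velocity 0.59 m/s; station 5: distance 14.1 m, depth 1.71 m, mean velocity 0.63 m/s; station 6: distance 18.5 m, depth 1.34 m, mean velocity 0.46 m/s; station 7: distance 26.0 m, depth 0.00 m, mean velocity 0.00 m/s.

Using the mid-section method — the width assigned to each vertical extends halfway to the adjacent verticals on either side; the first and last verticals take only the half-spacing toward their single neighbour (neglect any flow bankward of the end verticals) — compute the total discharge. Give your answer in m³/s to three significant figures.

w_2 = (5.6 − 0.0)/2 = 2.8 m; q_2 = 0.47 × 0.98 × 2.8 = 1.290 m³/s
w_3 = (9.9 − 3.4)/2 = 3.25 m; q_3 = 0.51 × 1.17 × 3.25 = 1.939 m³/s
w_4 = (14.1 − 5.6)/2 = 4.25 m; q_4 = 0.59 × 1.87 × 4.25 = 4.689 m³/s
w_5 = (18.5 − 9.9)/2 = 4.3 m; q_5 = 0.63 × 1.71 × 4.3 = 4.632 m³/s
w_6 = (26.0 − 14.1)/2 = 5.95 m; q_6 = 0.46 × 1.34 × 5.95 = 3.668 m³/s
Stations 1, 7 contribute zero (depth or velocity is 0).
Q = Σ qᵢ = 16.22 m³/s

16.2 m³/s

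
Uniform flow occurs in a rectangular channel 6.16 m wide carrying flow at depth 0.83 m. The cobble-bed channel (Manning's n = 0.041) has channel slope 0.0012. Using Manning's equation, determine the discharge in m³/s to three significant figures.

A = b·y = 6.16 × 0.83 = 5.113 m²
P = b + 2y = 6.16 + 2×0.83 = 7.820 m
R = A/P = 5.113/7.820 = 0.6538 m
Q = (1/n)·A·R^(2/3)·S^(1/2) = (1/0.041) × 5.113 × 0.6538^(2/3) × 0.0012^(1/2) = 3.254 m³/s

3.25 m³/s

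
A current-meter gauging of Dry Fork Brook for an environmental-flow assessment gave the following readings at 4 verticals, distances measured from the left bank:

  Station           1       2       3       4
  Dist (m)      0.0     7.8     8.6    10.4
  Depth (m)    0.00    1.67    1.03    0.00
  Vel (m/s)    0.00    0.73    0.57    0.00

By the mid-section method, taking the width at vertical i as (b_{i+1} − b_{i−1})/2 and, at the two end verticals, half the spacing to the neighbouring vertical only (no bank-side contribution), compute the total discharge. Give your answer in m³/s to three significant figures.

w_2 = (8.6 − 0.0)/2 = 4.3 m; q_2 = 0.73 × 1.67 × 4.3 = 5.242 m³/s
w_3 = (10.4 − 7.8)/2 = 1.3 m; q_3 = 0.57 × 1.03 × 1.3 = 0.7632 m³/s
Stations 1, 4 contribute zero (depth or velocity is 0).
Q = Σ qᵢ = 6.005 m³/s

6.01 m³/s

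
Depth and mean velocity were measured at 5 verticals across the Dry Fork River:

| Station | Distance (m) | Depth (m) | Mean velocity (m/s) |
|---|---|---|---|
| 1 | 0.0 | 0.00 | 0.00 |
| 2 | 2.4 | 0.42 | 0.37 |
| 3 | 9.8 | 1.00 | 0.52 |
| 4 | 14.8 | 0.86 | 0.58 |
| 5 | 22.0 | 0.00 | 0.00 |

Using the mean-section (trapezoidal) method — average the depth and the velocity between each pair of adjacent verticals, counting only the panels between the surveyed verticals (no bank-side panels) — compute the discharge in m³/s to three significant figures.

Panel 1-2: Δb = 2.4 m, d̄ = (0.00+0.42)/2 = 0.21, v̄ = (0.00+0.37)/2 = 0.185 → q = 2.4×0.21×0.185 = 0.09324 m³/s
Panel 2-3: Δb = 7.4 m, d̄ = (0.42+1.00)/2 = 0.71, v̄ = (0.37+0.52)/2 = 0.445 → q = 7.4×0.71×0.445 = 2.338 m³/s
Panel 3-4: Δb = 5 m, d̄ = (1.00+0.86)/2 = 0.93, v̄ = (0.52+0.58)/2 = 0.55 → q = 5×0.93×0.55 = 2.558 m³/s
Panel 4-5: Δb = 7.2 m, d̄ = (0.86+0.00)/2 = 0.43, v̄ = (0.58+0.00)/2 = 0.29 → q = 7.2×0.43×0.29 = 0.8978 m³/s
Q = Σ q = 5.887 m³/s

5.89 m³/s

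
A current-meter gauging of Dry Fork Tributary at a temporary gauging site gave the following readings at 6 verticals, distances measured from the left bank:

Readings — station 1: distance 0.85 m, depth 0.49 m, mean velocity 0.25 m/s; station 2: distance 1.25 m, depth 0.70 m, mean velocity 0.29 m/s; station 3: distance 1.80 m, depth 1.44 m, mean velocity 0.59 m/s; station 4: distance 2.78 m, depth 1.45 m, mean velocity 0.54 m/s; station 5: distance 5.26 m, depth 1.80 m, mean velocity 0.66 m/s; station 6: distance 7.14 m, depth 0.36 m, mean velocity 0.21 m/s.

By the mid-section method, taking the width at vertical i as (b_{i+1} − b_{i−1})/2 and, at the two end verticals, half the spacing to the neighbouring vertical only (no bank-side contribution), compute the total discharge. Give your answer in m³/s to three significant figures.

w_1 = (1.25 − 0.85)/2 = 0.2 m; q_1 = 0.25 × 0.49 × 0.2 = 0.02450 m³/s
w_2 = (1.80 − 0.85)/2 = 0.475 m; q_2 = 0.29 × 0.70 × 0.475 = 0.09643 m³/s
w_3 = (2.78 − 1.25)/2 = 0.765 m; q_3 = 0.59 × 1.44 × 0.765 = 0.6499 m³/s
w_4 = (5.26 − 1.80)/2 = 1.73 m; q_4 = 0.54 × 1.45 × 1.73 = 1.355 m³/s
w_5 = (7.14 − 2.78)/2 = 2.18 m; q_5 = 0.66 × 1.80 × 2.18 = 2.590 m³/s
w_6 = (7.14 − 5.26)/2 = 0.94 m; q_6 = 0.21 × 0.36 × 0.94 = 0.07106 m³/s
Q = Σ qᵢ = 4.786 m³/s

4.79 m³/s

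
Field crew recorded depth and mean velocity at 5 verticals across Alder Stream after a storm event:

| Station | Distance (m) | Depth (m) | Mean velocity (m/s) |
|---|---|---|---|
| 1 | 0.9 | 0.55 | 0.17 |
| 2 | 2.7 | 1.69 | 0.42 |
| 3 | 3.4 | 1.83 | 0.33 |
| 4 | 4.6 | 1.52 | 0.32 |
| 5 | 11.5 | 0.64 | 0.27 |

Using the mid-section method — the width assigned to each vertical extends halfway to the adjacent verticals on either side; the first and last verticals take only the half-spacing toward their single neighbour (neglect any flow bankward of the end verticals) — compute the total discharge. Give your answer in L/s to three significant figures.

4110 L/s

w_1 = (2.7 − 0.9)/2 = 0.9 m; q_1 = 0.17 × 0.55 × 0.9 = 0.08415 m³/s
w_2 = (3.4 − 0.9)/2 = 1.25 m; q_2 = 0.42 × 1.69 × 1.25 = 0.8873 m³/s
w_3 = (4.6 − 2.7)/2 = 0.95 m; q_3 = 0.33 × 1.83 × 0.95 = 0.5737 m³/s
w_4 = (11.5 − 3.4)/2 = 4.05 m; q_4 = 0.32 × 1.52 × 4.05 = 1.970 m³/s
w_5 = (11.5 − 4.6)/2 = 3.45 m; q_5 = 0.27 × 0.64 × 3.45 = 0.5962 m³/s
Q = Σ qᵢ = 4.111 m³/s
= 4.111 × 1000 = 4111 L/s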